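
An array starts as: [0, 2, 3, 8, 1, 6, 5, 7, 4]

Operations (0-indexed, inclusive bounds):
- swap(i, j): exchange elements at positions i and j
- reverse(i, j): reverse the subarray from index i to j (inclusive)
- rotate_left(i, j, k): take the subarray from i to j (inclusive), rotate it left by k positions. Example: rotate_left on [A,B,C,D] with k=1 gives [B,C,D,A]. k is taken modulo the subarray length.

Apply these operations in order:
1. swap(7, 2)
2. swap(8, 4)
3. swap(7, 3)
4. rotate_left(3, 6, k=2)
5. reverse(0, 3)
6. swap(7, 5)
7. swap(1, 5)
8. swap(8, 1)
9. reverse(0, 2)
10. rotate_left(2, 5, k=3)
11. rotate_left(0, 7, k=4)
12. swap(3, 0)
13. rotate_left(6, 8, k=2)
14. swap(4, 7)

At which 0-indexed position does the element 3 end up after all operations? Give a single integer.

Answer: 0

Derivation:
After 1 (swap(7, 2)): [0, 2, 7, 8, 1, 6, 5, 3, 4]
After 2 (swap(8, 4)): [0, 2, 7, 8, 4, 6, 5, 3, 1]
After 3 (swap(7, 3)): [0, 2, 7, 3, 4, 6, 5, 8, 1]
After 4 (rotate_left(3, 6, k=2)): [0, 2, 7, 6, 5, 3, 4, 8, 1]
After 5 (reverse(0, 3)): [6, 7, 2, 0, 5, 3, 4, 8, 1]
After 6 (swap(7, 5)): [6, 7, 2, 0, 5, 8, 4, 3, 1]
After 7 (swap(1, 5)): [6, 8, 2, 0, 5, 7, 4, 3, 1]
After 8 (swap(8, 1)): [6, 1, 2, 0, 5, 7, 4, 3, 8]
After 9 (reverse(0, 2)): [2, 1, 6, 0, 5, 7, 4, 3, 8]
After 10 (rotate_left(2, 5, k=3)): [2, 1, 7, 6, 0, 5, 4, 3, 8]
After 11 (rotate_left(0, 7, k=4)): [0, 5, 4, 3, 2, 1, 7, 6, 8]
After 12 (swap(3, 0)): [3, 5, 4, 0, 2, 1, 7, 6, 8]
After 13 (rotate_left(6, 8, k=2)): [3, 5, 4, 0, 2, 1, 8, 7, 6]
After 14 (swap(4, 7)): [3, 5, 4, 0, 7, 1, 8, 2, 6]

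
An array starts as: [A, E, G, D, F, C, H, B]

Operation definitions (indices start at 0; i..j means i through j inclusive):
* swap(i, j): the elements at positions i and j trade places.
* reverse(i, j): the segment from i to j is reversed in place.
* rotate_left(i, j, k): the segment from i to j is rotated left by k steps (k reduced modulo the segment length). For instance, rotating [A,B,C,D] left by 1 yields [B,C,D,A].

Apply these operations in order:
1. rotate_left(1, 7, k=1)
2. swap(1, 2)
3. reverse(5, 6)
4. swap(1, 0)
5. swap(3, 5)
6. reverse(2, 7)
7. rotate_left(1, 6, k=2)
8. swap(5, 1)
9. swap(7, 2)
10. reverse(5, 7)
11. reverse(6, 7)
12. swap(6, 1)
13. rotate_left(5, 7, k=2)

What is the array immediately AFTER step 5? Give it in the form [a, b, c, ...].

Answer: [D, A, G, B, C, F, H, E]

Derivation:
After 1 (rotate_left(1, 7, k=1)): [A, G, D, F, C, H, B, E]
After 2 (swap(1, 2)): [A, D, G, F, C, H, B, E]
After 3 (reverse(5, 6)): [A, D, G, F, C, B, H, E]
After 4 (swap(1, 0)): [D, A, G, F, C, B, H, E]
After 5 (swap(3, 5)): [D, A, G, B, C, F, H, E]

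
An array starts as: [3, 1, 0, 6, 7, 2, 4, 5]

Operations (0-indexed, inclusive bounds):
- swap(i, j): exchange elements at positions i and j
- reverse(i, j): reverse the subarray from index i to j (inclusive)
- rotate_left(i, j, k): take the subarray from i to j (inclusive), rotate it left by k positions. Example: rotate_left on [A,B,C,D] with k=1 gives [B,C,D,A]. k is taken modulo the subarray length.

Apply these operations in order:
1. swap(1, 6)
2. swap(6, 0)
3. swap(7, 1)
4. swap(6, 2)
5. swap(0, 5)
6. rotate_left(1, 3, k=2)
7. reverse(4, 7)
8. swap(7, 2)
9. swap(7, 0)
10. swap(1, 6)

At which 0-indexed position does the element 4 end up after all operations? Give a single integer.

Answer: 4

Derivation:
After 1 (swap(1, 6)): [3, 4, 0, 6, 7, 2, 1, 5]
After 2 (swap(6, 0)): [1, 4, 0, 6, 7, 2, 3, 5]
After 3 (swap(7, 1)): [1, 5, 0, 6, 7, 2, 3, 4]
After 4 (swap(6, 2)): [1, 5, 3, 6, 7, 2, 0, 4]
After 5 (swap(0, 5)): [2, 5, 3, 6, 7, 1, 0, 4]
After 6 (rotate_left(1, 3, k=2)): [2, 6, 5, 3, 7, 1, 0, 4]
After 7 (reverse(4, 7)): [2, 6, 5, 3, 4, 0, 1, 7]
After 8 (swap(7, 2)): [2, 6, 7, 3, 4, 0, 1, 5]
After 9 (swap(7, 0)): [5, 6, 7, 3, 4, 0, 1, 2]
After 10 (swap(1, 6)): [5, 1, 7, 3, 4, 0, 6, 2]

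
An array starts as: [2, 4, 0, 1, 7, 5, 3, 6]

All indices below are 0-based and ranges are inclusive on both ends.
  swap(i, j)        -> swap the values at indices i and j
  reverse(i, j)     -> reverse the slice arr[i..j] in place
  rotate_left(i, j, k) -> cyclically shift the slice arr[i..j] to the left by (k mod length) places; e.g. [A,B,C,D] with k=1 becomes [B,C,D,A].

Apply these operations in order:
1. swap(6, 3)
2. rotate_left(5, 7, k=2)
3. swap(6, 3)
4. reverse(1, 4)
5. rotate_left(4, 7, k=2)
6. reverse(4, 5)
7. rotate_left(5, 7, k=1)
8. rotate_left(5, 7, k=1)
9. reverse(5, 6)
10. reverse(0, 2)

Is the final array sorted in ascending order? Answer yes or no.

Answer: no

Derivation:
After 1 (swap(6, 3)): [2, 4, 0, 3, 7, 5, 1, 6]
After 2 (rotate_left(5, 7, k=2)): [2, 4, 0, 3, 7, 6, 5, 1]
After 3 (swap(6, 3)): [2, 4, 0, 5, 7, 6, 3, 1]
After 4 (reverse(1, 4)): [2, 7, 5, 0, 4, 6, 3, 1]
After 5 (rotate_left(4, 7, k=2)): [2, 7, 5, 0, 3, 1, 4, 6]
After 6 (reverse(4, 5)): [2, 7, 5, 0, 1, 3, 4, 6]
After 7 (rotate_left(5, 7, k=1)): [2, 7, 5, 0, 1, 4, 6, 3]
After 8 (rotate_left(5, 7, k=1)): [2, 7, 5, 0, 1, 6, 3, 4]
After 9 (reverse(5, 6)): [2, 7, 5, 0, 1, 3, 6, 4]
After 10 (reverse(0, 2)): [5, 7, 2, 0, 1, 3, 6, 4]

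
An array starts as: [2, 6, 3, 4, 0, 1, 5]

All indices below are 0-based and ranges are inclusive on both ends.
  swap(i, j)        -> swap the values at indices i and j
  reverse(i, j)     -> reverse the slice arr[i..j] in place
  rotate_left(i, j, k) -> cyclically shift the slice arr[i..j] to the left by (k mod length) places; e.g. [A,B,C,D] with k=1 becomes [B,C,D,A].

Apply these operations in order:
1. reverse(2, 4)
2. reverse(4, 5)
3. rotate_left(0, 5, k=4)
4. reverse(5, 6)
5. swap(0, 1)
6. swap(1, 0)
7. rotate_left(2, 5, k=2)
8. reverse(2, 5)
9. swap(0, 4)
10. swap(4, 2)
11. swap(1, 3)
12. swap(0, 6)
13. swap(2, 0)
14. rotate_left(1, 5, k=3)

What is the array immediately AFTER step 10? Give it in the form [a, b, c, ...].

After 1 (reverse(2, 4)): [2, 6, 0, 4, 3, 1, 5]
After 2 (reverse(4, 5)): [2, 6, 0, 4, 1, 3, 5]
After 3 (rotate_left(0, 5, k=4)): [1, 3, 2, 6, 0, 4, 5]
After 4 (reverse(5, 6)): [1, 3, 2, 6, 0, 5, 4]
After 5 (swap(0, 1)): [3, 1, 2, 6, 0, 5, 4]
After 6 (swap(1, 0)): [1, 3, 2, 6, 0, 5, 4]
After 7 (rotate_left(2, 5, k=2)): [1, 3, 0, 5, 2, 6, 4]
After 8 (reverse(2, 5)): [1, 3, 6, 2, 5, 0, 4]
After 9 (swap(0, 4)): [5, 3, 6, 2, 1, 0, 4]
After 10 (swap(4, 2)): [5, 3, 1, 2, 6, 0, 4]

Answer: [5, 3, 1, 2, 6, 0, 4]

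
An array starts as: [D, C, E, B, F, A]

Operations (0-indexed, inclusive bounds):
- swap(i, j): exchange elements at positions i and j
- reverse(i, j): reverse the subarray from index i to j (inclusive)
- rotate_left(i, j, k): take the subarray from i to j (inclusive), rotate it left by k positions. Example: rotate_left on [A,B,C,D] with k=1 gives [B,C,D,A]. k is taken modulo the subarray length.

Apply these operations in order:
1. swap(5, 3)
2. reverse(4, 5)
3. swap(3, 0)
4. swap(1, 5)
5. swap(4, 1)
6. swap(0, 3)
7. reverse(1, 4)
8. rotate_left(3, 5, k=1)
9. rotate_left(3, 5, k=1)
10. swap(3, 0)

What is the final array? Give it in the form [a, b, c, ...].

After 1 (swap(5, 3)): [D, C, E, A, F, B]
After 2 (reverse(4, 5)): [D, C, E, A, B, F]
After 3 (swap(3, 0)): [A, C, E, D, B, F]
After 4 (swap(1, 5)): [A, F, E, D, B, C]
After 5 (swap(4, 1)): [A, B, E, D, F, C]
After 6 (swap(0, 3)): [D, B, E, A, F, C]
After 7 (reverse(1, 4)): [D, F, A, E, B, C]
After 8 (rotate_left(3, 5, k=1)): [D, F, A, B, C, E]
After 9 (rotate_left(3, 5, k=1)): [D, F, A, C, E, B]
After 10 (swap(3, 0)): [C, F, A, D, E, B]

Answer: [C, F, A, D, E, B]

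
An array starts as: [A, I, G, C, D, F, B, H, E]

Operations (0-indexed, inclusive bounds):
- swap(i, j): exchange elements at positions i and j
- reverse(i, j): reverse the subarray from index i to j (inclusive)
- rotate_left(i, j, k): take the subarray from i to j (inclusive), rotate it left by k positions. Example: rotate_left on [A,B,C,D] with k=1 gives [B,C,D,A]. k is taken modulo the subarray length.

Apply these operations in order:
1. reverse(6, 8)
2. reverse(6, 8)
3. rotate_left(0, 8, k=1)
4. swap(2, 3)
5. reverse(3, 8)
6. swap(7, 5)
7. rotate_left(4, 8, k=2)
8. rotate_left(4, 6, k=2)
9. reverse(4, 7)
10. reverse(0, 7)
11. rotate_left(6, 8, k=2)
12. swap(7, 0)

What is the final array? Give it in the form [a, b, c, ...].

After 1 (reverse(6, 8)): [A, I, G, C, D, F, E, H, B]
After 2 (reverse(6, 8)): [A, I, G, C, D, F, B, H, E]
After 3 (rotate_left(0, 8, k=1)): [I, G, C, D, F, B, H, E, A]
After 4 (swap(2, 3)): [I, G, D, C, F, B, H, E, A]
After 5 (reverse(3, 8)): [I, G, D, A, E, H, B, F, C]
After 6 (swap(7, 5)): [I, G, D, A, E, F, B, H, C]
After 7 (rotate_left(4, 8, k=2)): [I, G, D, A, B, H, C, E, F]
After 8 (rotate_left(4, 6, k=2)): [I, G, D, A, C, B, H, E, F]
After 9 (reverse(4, 7)): [I, G, D, A, E, H, B, C, F]
After 10 (reverse(0, 7)): [C, B, H, E, A, D, G, I, F]
After 11 (rotate_left(6, 8, k=2)): [C, B, H, E, A, D, F, G, I]
After 12 (swap(7, 0)): [G, B, H, E, A, D, F, C, I]

Answer: [G, B, H, E, A, D, F, C, I]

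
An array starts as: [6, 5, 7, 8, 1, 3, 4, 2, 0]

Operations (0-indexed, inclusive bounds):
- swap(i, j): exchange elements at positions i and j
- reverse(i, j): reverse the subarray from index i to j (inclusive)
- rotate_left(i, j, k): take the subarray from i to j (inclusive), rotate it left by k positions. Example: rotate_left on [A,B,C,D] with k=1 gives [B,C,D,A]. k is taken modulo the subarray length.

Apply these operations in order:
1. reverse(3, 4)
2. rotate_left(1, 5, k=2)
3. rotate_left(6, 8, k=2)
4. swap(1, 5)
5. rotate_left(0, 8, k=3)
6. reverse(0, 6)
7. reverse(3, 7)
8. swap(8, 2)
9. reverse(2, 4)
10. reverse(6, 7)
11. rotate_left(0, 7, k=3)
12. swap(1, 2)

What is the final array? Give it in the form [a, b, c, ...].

Answer: [7, 5, 8, 0, 1, 6, 2, 3, 4]

Derivation:
After 1 (reverse(3, 4)): [6, 5, 7, 1, 8, 3, 4, 2, 0]
After 2 (rotate_left(1, 5, k=2)): [6, 1, 8, 3, 5, 7, 4, 2, 0]
After 3 (rotate_left(6, 8, k=2)): [6, 1, 8, 3, 5, 7, 0, 4, 2]
After 4 (swap(1, 5)): [6, 7, 8, 3, 5, 1, 0, 4, 2]
After 5 (rotate_left(0, 8, k=3)): [3, 5, 1, 0, 4, 2, 6, 7, 8]
After 6 (reverse(0, 6)): [6, 2, 4, 0, 1, 5, 3, 7, 8]
After 7 (reverse(3, 7)): [6, 2, 4, 7, 3, 5, 1, 0, 8]
After 8 (swap(8, 2)): [6, 2, 8, 7, 3, 5, 1, 0, 4]
After 9 (reverse(2, 4)): [6, 2, 3, 7, 8, 5, 1, 0, 4]
After 10 (reverse(6, 7)): [6, 2, 3, 7, 8, 5, 0, 1, 4]
After 11 (rotate_left(0, 7, k=3)): [7, 8, 5, 0, 1, 6, 2, 3, 4]
After 12 (swap(1, 2)): [7, 5, 8, 0, 1, 6, 2, 3, 4]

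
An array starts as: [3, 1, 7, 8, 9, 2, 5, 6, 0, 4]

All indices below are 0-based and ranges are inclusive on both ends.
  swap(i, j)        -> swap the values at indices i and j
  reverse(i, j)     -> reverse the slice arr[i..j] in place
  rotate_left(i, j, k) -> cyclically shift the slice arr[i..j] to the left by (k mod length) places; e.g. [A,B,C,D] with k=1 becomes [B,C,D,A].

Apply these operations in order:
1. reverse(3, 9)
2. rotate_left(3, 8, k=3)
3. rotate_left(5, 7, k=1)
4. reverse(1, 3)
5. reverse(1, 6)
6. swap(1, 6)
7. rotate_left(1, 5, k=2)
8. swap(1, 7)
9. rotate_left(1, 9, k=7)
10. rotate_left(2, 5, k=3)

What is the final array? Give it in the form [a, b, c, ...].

Answer: [3, 6, 7, 8, 9, 1, 5, 4, 0, 2]

Derivation:
After 1 (reverse(3, 9)): [3, 1, 7, 4, 0, 6, 5, 2, 9, 8]
After 2 (rotate_left(3, 8, k=3)): [3, 1, 7, 5, 2, 9, 4, 0, 6, 8]
After 3 (rotate_left(5, 7, k=1)): [3, 1, 7, 5, 2, 4, 0, 9, 6, 8]
After 4 (reverse(1, 3)): [3, 5, 7, 1, 2, 4, 0, 9, 6, 8]
After 5 (reverse(1, 6)): [3, 0, 4, 2, 1, 7, 5, 9, 6, 8]
After 6 (swap(1, 6)): [3, 5, 4, 2, 1, 7, 0, 9, 6, 8]
After 7 (rotate_left(1, 5, k=2)): [3, 2, 1, 7, 5, 4, 0, 9, 6, 8]
After 8 (swap(1, 7)): [3, 9, 1, 7, 5, 4, 0, 2, 6, 8]
After 9 (rotate_left(1, 9, k=7)): [3, 6, 8, 9, 1, 7, 5, 4, 0, 2]
After 10 (rotate_left(2, 5, k=3)): [3, 6, 7, 8, 9, 1, 5, 4, 0, 2]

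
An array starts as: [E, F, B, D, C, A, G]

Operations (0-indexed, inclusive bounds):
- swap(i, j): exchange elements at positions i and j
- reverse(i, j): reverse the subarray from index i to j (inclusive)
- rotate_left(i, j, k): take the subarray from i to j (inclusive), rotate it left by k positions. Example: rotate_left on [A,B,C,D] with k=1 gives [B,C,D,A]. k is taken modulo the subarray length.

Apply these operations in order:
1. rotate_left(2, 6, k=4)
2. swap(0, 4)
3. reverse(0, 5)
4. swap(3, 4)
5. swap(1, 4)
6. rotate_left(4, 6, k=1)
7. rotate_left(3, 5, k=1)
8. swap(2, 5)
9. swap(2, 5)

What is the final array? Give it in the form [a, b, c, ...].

After 1 (rotate_left(2, 6, k=4)): [E, F, G, B, D, C, A]
After 2 (swap(0, 4)): [D, F, G, B, E, C, A]
After 3 (reverse(0, 5)): [C, E, B, G, F, D, A]
After 4 (swap(3, 4)): [C, E, B, F, G, D, A]
After 5 (swap(1, 4)): [C, G, B, F, E, D, A]
After 6 (rotate_left(4, 6, k=1)): [C, G, B, F, D, A, E]
After 7 (rotate_left(3, 5, k=1)): [C, G, B, D, A, F, E]
After 8 (swap(2, 5)): [C, G, F, D, A, B, E]
After 9 (swap(2, 5)): [C, G, B, D, A, F, E]

Answer: [C, G, B, D, A, F, E]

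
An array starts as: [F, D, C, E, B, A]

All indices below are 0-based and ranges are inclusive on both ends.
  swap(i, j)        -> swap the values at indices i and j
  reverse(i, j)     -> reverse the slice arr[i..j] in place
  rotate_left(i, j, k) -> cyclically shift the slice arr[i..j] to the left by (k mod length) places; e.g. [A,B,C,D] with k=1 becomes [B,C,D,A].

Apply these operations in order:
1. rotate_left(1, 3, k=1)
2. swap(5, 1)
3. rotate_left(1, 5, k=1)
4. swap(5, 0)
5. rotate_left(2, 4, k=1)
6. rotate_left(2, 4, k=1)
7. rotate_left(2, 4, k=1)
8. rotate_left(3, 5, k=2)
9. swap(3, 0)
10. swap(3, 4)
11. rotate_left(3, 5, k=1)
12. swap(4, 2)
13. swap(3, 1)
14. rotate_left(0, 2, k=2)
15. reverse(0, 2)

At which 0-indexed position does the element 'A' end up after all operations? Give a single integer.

Answer: 0

Derivation:
After 1 (rotate_left(1, 3, k=1)): [F, C, E, D, B, A]
After 2 (swap(5, 1)): [F, A, E, D, B, C]
After 3 (rotate_left(1, 5, k=1)): [F, E, D, B, C, A]
After 4 (swap(5, 0)): [A, E, D, B, C, F]
After 5 (rotate_left(2, 4, k=1)): [A, E, B, C, D, F]
After 6 (rotate_left(2, 4, k=1)): [A, E, C, D, B, F]
After 7 (rotate_left(2, 4, k=1)): [A, E, D, B, C, F]
After 8 (rotate_left(3, 5, k=2)): [A, E, D, F, B, C]
After 9 (swap(3, 0)): [F, E, D, A, B, C]
After 10 (swap(3, 4)): [F, E, D, B, A, C]
After 11 (rotate_left(3, 5, k=1)): [F, E, D, A, C, B]
After 12 (swap(4, 2)): [F, E, C, A, D, B]
After 13 (swap(3, 1)): [F, A, C, E, D, B]
After 14 (rotate_left(0, 2, k=2)): [C, F, A, E, D, B]
After 15 (reverse(0, 2)): [A, F, C, E, D, B]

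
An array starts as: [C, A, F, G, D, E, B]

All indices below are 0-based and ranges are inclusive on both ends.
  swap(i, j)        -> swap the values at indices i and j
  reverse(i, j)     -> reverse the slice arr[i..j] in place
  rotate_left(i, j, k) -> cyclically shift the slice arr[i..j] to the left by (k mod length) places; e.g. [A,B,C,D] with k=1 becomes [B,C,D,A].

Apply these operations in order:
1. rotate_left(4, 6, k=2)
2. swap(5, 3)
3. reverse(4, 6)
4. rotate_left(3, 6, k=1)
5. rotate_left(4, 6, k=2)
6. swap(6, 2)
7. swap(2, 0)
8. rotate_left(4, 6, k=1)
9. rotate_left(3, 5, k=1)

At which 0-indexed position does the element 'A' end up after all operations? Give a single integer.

After 1 (rotate_left(4, 6, k=2)): [C, A, F, G, B, D, E]
After 2 (swap(5, 3)): [C, A, F, D, B, G, E]
After 3 (reverse(4, 6)): [C, A, F, D, E, G, B]
After 4 (rotate_left(3, 6, k=1)): [C, A, F, E, G, B, D]
After 5 (rotate_left(4, 6, k=2)): [C, A, F, E, D, G, B]
After 6 (swap(6, 2)): [C, A, B, E, D, G, F]
After 7 (swap(2, 0)): [B, A, C, E, D, G, F]
After 8 (rotate_left(4, 6, k=1)): [B, A, C, E, G, F, D]
After 9 (rotate_left(3, 5, k=1)): [B, A, C, G, F, E, D]

Answer: 1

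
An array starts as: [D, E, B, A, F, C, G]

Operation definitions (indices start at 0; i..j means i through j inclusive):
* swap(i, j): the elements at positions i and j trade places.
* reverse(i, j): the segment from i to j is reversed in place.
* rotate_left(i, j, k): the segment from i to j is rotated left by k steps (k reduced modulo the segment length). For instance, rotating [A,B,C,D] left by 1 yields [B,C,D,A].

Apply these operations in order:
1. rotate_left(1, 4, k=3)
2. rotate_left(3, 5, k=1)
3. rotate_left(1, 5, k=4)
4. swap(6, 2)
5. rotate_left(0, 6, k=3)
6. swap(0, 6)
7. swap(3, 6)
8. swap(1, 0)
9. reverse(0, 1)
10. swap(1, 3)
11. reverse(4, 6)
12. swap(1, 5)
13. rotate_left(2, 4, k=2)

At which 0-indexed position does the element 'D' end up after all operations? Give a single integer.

After 1 (rotate_left(1, 4, k=3)): [D, F, E, B, A, C, G]
After 2 (rotate_left(3, 5, k=1)): [D, F, E, A, C, B, G]
After 3 (rotate_left(1, 5, k=4)): [D, B, F, E, A, C, G]
After 4 (swap(6, 2)): [D, B, G, E, A, C, F]
After 5 (rotate_left(0, 6, k=3)): [E, A, C, F, D, B, G]
After 6 (swap(0, 6)): [G, A, C, F, D, B, E]
After 7 (swap(3, 6)): [G, A, C, E, D, B, F]
After 8 (swap(1, 0)): [A, G, C, E, D, B, F]
After 9 (reverse(0, 1)): [G, A, C, E, D, B, F]
After 10 (swap(1, 3)): [G, E, C, A, D, B, F]
After 11 (reverse(4, 6)): [G, E, C, A, F, B, D]
After 12 (swap(1, 5)): [G, B, C, A, F, E, D]
After 13 (rotate_left(2, 4, k=2)): [G, B, F, C, A, E, D]

Answer: 6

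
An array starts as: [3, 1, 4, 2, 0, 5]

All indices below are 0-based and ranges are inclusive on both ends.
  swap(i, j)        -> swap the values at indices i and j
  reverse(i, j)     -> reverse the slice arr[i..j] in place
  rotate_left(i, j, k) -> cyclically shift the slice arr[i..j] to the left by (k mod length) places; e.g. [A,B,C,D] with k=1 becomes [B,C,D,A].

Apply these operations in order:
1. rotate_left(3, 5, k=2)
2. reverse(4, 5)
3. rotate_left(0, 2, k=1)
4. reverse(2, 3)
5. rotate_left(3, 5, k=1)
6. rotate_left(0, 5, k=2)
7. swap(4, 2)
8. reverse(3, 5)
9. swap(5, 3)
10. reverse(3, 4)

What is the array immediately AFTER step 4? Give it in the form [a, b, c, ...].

Answer: [1, 4, 5, 3, 0, 2]

Derivation:
After 1 (rotate_left(3, 5, k=2)): [3, 1, 4, 5, 2, 0]
After 2 (reverse(4, 5)): [3, 1, 4, 5, 0, 2]
After 3 (rotate_left(0, 2, k=1)): [1, 4, 3, 5, 0, 2]
After 4 (reverse(2, 3)): [1, 4, 5, 3, 0, 2]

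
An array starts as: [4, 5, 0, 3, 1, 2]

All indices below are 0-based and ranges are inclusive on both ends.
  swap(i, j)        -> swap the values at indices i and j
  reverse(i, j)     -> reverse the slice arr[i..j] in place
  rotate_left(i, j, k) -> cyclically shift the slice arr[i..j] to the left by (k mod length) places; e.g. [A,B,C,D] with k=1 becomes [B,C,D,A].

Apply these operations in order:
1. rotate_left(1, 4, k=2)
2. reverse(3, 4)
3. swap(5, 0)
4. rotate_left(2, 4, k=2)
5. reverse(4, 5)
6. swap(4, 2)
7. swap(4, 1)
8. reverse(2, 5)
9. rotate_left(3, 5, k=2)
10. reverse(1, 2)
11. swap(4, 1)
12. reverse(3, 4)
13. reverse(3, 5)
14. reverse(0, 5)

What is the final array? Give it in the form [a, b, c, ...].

Answer: [0, 4, 1, 5, 3, 2]

Derivation:
After 1 (rotate_left(1, 4, k=2)): [4, 3, 1, 5, 0, 2]
After 2 (reverse(3, 4)): [4, 3, 1, 0, 5, 2]
After 3 (swap(5, 0)): [2, 3, 1, 0, 5, 4]
After 4 (rotate_left(2, 4, k=2)): [2, 3, 5, 1, 0, 4]
After 5 (reverse(4, 5)): [2, 3, 5, 1, 4, 0]
After 6 (swap(4, 2)): [2, 3, 4, 1, 5, 0]
After 7 (swap(4, 1)): [2, 5, 4, 1, 3, 0]
After 8 (reverse(2, 5)): [2, 5, 0, 3, 1, 4]
After 9 (rotate_left(3, 5, k=2)): [2, 5, 0, 4, 3, 1]
After 10 (reverse(1, 2)): [2, 0, 5, 4, 3, 1]
After 11 (swap(4, 1)): [2, 3, 5, 4, 0, 1]
After 12 (reverse(3, 4)): [2, 3, 5, 0, 4, 1]
After 13 (reverse(3, 5)): [2, 3, 5, 1, 4, 0]
After 14 (reverse(0, 5)): [0, 4, 1, 5, 3, 2]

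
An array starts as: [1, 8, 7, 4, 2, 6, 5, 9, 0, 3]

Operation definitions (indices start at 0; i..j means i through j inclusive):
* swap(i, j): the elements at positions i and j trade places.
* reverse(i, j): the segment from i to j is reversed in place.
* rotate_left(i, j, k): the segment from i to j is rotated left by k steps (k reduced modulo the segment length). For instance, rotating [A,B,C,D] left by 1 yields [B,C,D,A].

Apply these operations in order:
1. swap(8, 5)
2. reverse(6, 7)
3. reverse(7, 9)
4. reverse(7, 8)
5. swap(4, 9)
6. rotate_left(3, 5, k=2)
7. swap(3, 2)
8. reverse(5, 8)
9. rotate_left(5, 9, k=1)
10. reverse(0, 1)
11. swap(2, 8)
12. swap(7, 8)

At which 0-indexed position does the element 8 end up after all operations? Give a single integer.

After 1 (swap(8, 5)): [1, 8, 7, 4, 2, 0, 5, 9, 6, 3]
After 2 (reverse(6, 7)): [1, 8, 7, 4, 2, 0, 9, 5, 6, 3]
After 3 (reverse(7, 9)): [1, 8, 7, 4, 2, 0, 9, 3, 6, 5]
After 4 (reverse(7, 8)): [1, 8, 7, 4, 2, 0, 9, 6, 3, 5]
After 5 (swap(4, 9)): [1, 8, 7, 4, 5, 0, 9, 6, 3, 2]
After 6 (rotate_left(3, 5, k=2)): [1, 8, 7, 0, 4, 5, 9, 6, 3, 2]
After 7 (swap(3, 2)): [1, 8, 0, 7, 4, 5, 9, 6, 3, 2]
After 8 (reverse(5, 8)): [1, 8, 0, 7, 4, 3, 6, 9, 5, 2]
After 9 (rotate_left(5, 9, k=1)): [1, 8, 0, 7, 4, 6, 9, 5, 2, 3]
After 10 (reverse(0, 1)): [8, 1, 0, 7, 4, 6, 9, 5, 2, 3]
After 11 (swap(2, 8)): [8, 1, 2, 7, 4, 6, 9, 5, 0, 3]
After 12 (swap(7, 8)): [8, 1, 2, 7, 4, 6, 9, 0, 5, 3]

Answer: 0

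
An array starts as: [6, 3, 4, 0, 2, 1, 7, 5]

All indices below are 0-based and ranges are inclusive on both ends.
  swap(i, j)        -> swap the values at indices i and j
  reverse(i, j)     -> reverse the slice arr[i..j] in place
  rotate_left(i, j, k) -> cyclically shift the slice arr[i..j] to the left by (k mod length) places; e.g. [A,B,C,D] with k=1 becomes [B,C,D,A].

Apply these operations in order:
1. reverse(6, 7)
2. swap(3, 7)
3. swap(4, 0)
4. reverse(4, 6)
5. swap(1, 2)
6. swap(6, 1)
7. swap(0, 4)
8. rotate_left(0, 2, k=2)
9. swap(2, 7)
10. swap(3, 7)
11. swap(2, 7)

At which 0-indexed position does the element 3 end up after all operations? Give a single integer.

After 1 (reverse(6, 7)): [6, 3, 4, 0, 2, 1, 5, 7]
After 2 (swap(3, 7)): [6, 3, 4, 7, 2, 1, 5, 0]
After 3 (swap(4, 0)): [2, 3, 4, 7, 6, 1, 5, 0]
After 4 (reverse(4, 6)): [2, 3, 4, 7, 5, 1, 6, 0]
After 5 (swap(1, 2)): [2, 4, 3, 7, 5, 1, 6, 0]
After 6 (swap(6, 1)): [2, 6, 3, 7, 5, 1, 4, 0]
After 7 (swap(0, 4)): [5, 6, 3, 7, 2, 1, 4, 0]
After 8 (rotate_left(0, 2, k=2)): [3, 5, 6, 7, 2, 1, 4, 0]
After 9 (swap(2, 7)): [3, 5, 0, 7, 2, 1, 4, 6]
After 10 (swap(3, 7)): [3, 5, 0, 6, 2, 1, 4, 7]
After 11 (swap(2, 7)): [3, 5, 7, 6, 2, 1, 4, 0]

Answer: 0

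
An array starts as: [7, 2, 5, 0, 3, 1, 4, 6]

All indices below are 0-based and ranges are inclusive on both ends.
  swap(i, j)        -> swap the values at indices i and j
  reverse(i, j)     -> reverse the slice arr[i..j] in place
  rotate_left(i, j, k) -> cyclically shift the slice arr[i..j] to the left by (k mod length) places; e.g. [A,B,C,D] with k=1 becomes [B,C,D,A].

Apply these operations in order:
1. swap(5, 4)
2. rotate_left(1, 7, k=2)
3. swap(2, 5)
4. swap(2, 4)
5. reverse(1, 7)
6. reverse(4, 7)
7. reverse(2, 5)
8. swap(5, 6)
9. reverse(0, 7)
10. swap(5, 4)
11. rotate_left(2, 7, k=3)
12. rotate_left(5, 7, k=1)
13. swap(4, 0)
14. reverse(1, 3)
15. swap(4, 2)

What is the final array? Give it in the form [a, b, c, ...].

After 1 (swap(5, 4)): [7, 2, 5, 0, 1, 3, 4, 6]
After 2 (rotate_left(1, 7, k=2)): [7, 0, 1, 3, 4, 6, 2, 5]
After 3 (swap(2, 5)): [7, 0, 6, 3, 4, 1, 2, 5]
After 4 (swap(2, 4)): [7, 0, 4, 3, 6, 1, 2, 5]
After 5 (reverse(1, 7)): [7, 5, 2, 1, 6, 3, 4, 0]
After 6 (reverse(4, 7)): [7, 5, 2, 1, 0, 4, 3, 6]
After 7 (reverse(2, 5)): [7, 5, 4, 0, 1, 2, 3, 6]
After 8 (swap(5, 6)): [7, 5, 4, 0, 1, 3, 2, 6]
After 9 (reverse(0, 7)): [6, 2, 3, 1, 0, 4, 5, 7]
After 10 (swap(5, 4)): [6, 2, 3, 1, 4, 0, 5, 7]
After 11 (rotate_left(2, 7, k=3)): [6, 2, 0, 5, 7, 3, 1, 4]
After 12 (rotate_left(5, 7, k=1)): [6, 2, 0, 5, 7, 1, 4, 3]
After 13 (swap(4, 0)): [7, 2, 0, 5, 6, 1, 4, 3]
After 14 (reverse(1, 3)): [7, 5, 0, 2, 6, 1, 4, 3]
After 15 (swap(4, 2)): [7, 5, 6, 2, 0, 1, 4, 3]

Answer: [7, 5, 6, 2, 0, 1, 4, 3]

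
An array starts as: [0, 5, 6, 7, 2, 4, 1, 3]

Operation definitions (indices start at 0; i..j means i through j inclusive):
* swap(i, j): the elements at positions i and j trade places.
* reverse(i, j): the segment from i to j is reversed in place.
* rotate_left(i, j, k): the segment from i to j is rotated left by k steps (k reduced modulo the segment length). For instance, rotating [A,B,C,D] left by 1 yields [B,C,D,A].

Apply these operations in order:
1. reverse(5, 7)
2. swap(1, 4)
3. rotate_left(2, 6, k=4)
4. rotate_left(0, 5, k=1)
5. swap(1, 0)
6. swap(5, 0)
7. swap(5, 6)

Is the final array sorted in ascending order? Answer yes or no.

After 1 (reverse(5, 7)): [0, 5, 6, 7, 2, 3, 1, 4]
After 2 (swap(1, 4)): [0, 2, 6, 7, 5, 3, 1, 4]
After 3 (rotate_left(2, 6, k=4)): [0, 2, 1, 6, 7, 5, 3, 4]
After 4 (rotate_left(0, 5, k=1)): [2, 1, 6, 7, 5, 0, 3, 4]
After 5 (swap(1, 0)): [1, 2, 6, 7, 5, 0, 3, 4]
After 6 (swap(5, 0)): [0, 2, 6, 7, 5, 1, 3, 4]
After 7 (swap(5, 6)): [0, 2, 6, 7, 5, 3, 1, 4]

Answer: no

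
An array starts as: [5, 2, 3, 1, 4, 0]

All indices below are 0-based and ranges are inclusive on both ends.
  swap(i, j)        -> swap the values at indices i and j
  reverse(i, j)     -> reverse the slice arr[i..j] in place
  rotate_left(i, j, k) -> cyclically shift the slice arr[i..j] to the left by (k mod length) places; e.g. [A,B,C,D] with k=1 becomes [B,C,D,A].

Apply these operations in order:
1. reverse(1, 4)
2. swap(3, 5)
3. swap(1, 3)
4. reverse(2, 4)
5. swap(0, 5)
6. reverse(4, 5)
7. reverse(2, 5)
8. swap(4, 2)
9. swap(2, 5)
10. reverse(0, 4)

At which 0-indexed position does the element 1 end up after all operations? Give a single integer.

Answer: 0

Derivation:
After 1 (reverse(1, 4)): [5, 4, 1, 3, 2, 0]
After 2 (swap(3, 5)): [5, 4, 1, 0, 2, 3]
After 3 (swap(1, 3)): [5, 0, 1, 4, 2, 3]
After 4 (reverse(2, 4)): [5, 0, 2, 4, 1, 3]
After 5 (swap(0, 5)): [3, 0, 2, 4, 1, 5]
After 6 (reverse(4, 5)): [3, 0, 2, 4, 5, 1]
After 7 (reverse(2, 5)): [3, 0, 1, 5, 4, 2]
After 8 (swap(4, 2)): [3, 0, 4, 5, 1, 2]
After 9 (swap(2, 5)): [3, 0, 2, 5, 1, 4]
After 10 (reverse(0, 4)): [1, 5, 2, 0, 3, 4]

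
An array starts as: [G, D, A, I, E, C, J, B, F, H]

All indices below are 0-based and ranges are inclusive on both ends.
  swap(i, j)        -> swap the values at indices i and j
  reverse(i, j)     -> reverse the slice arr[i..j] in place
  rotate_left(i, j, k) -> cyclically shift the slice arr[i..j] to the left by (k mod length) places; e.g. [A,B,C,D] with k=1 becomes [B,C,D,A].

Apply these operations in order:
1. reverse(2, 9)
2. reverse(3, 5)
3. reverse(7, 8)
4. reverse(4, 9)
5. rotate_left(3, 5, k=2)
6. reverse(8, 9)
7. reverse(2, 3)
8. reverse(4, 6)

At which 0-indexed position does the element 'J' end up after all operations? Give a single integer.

Answer: 6

Derivation:
After 1 (reverse(2, 9)): [G, D, H, F, B, J, C, E, I, A]
After 2 (reverse(3, 5)): [G, D, H, J, B, F, C, E, I, A]
After 3 (reverse(7, 8)): [G, D, H, J, B, F, C, I, E, A]
After 4 (reverse(4, 9)): [G, D, H, J, A, E, I, C, F, B]
After 5 (rotate_left(3, 5, k=2)): [G, D, H, E, J, A, I, C, F, B]
After 6 (reverse(8, 9)): [G, D, H, E, J, A, I, C, B, F]
After 7 (reverse(2, 3)): [G, D, E, H, J, A, I, C, B, F]
After 8 (reverse(4, 6)): [G, D, E, H, I, A, J, C, B, F]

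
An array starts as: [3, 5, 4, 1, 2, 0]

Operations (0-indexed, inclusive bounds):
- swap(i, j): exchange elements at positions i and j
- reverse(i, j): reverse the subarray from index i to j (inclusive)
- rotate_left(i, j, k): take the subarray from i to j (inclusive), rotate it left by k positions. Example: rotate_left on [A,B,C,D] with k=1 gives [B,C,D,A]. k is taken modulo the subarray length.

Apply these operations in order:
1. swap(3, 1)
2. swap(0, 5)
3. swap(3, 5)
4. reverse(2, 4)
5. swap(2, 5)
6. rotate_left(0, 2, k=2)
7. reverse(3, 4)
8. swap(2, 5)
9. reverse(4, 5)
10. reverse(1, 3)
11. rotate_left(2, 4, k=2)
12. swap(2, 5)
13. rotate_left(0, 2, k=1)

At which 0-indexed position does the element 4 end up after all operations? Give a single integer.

After 1 (swap(3, 1)): [3, 1, 4, 5, 2, 0]
After 2 (swap(0, 5)): [0, 1, 4, 5, 2, 3]
After 3 (swap(3, 5)): [0, 1, 4, 3, 2, 5]
After 4 (reverse(2, 4)): [0, 1, 2, 3, 4, 5]
After 5 (swap(2, 5)): [0, 1, 5, 3, 4, 2]
After 6 (rotate_left(0, 2, k=2)): [5, 0, 1, 3, 4, 2]
After 7 (reverse(3, 4)): [5, 0, 1, 4, 3, 2]
After 8 (swap(2, 5)): [5, 0, 2, 4, 3, 1]
After 9 (reverse(4, 5)): [5, 0, 2, 4, 1, 3]
After 10 (reverse(1, 3)): [5, 4, 2, 0, 1, 3]
After 11 (rotate_left(2, 4, k=2)): [5, 4, 1, 2, 0, 3]
After 12 (swap(2, 5)): [5, 4, 3, 2, 0, 1]
After 13 (rotate_left(0, 2, k=1)): [4, 3, 5, 2, 0, 1]

Answer: 0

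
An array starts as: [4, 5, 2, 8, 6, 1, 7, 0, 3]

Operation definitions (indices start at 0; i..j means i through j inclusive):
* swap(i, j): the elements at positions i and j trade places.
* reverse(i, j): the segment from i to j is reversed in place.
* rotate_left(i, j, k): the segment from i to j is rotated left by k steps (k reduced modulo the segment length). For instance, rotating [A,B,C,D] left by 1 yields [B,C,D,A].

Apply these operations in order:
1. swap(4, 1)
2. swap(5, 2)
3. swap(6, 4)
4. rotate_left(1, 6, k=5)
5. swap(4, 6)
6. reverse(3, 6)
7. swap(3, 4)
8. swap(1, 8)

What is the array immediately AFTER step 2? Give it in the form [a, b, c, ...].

After 1 (swap(4, 1)): [4, 6, 2, 8, 5, 1, 7, 0, 3]
After 2 (swap(5, 2)): [4, 6, 1, 8, 5, 2, 7, 0, 3]

Answer: [4, 6, 1, 8, 5, 2, 7, 0, 3]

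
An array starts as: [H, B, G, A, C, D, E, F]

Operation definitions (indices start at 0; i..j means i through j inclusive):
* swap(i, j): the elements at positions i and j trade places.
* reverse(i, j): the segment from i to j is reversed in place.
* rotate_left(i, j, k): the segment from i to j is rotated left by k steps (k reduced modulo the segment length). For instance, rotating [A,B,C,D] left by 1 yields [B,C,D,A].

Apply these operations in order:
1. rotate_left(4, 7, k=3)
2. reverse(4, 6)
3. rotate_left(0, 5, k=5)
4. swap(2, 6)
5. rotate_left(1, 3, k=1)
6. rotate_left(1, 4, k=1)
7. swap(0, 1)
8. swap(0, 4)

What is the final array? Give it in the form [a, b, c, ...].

After 1 (rotate_left(4, 7, k=3)): [H, B, G, A, F, C, D, E]
After 2 (reverse(4, 6)): [H, B, G, A, D, C, F, E]
After 3 (rotate_left(0, 5, k=5)): [C, H, B, G, A, D, F, E]
After 4 (swap(2, 6)): [C, H, F, G, A, D, B, E]
After 5 (rotate_left(1, 3, k=1)): [C, F, G, H, A, D, B, E]
After 6 (rotate_left(1, 4, k=1)): [C, G, H, A, F, D, B, E]
After 7 (swap(0, 1)): [G, C, H, A, F, D, B, E]
After 8 (swap(0, 4)): [F, C, H, A, G, D, B, E]

Answer: [F, C, H, A, G, D, B, E]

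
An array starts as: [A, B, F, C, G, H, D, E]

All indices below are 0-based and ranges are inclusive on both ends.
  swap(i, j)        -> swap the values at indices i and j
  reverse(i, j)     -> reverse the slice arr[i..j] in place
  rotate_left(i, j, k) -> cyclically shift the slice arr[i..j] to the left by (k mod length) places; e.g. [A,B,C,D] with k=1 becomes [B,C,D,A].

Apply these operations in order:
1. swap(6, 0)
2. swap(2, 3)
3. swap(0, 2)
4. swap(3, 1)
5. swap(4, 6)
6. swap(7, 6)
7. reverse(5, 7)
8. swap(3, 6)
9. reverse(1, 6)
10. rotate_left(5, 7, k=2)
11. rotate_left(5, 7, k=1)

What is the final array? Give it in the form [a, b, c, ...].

After 1 (swap(6, 0)): [D, B, F, C, G, H, A, E]
After 2 (swap(2, 3)): [D, B, C, F, G, H, A, E]
After 3 (swap(0, 2)): [C, B, D, F, G, H, A, E]
After 4 (swap(3, 1)): [C, F, D, B, G, H, A, E]
After 5 (swap(4, 6)): [C, F, D, B, A, H, G, E]
After 6 (swap(7, 6)): [C, F, D, B, A, H, E, G]
After 7 (reverse(5, 7)): [C, F, D, B, A, G, E, H]
After 8 (swap(3, 6)): [C, F, D, E, A, G, B, H]
After 9 (reverse(1, 6)): [C, B, G, A, E, D, F, H]
After 10 (rotate_left(5, 7, k=2)): [C, B, G, A, E, H, D, F]
After 11 (rotate_left(5, 7, k=1)): [C, B, G, A, E, D, F, H]

Answer: [C, B, G, A, E, D, F, H]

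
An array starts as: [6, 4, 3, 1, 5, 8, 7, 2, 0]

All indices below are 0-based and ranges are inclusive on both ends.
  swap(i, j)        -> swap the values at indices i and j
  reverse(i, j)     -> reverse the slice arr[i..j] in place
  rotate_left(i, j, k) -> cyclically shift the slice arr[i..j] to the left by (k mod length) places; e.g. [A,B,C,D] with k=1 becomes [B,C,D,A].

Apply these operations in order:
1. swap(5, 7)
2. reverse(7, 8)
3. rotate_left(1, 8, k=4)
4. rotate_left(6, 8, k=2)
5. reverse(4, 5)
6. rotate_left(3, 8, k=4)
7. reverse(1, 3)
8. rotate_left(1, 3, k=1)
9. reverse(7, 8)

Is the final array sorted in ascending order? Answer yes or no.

After 1 (swap(5, 7)): [6, 4, 3, 1, 5, 2, 7, 8, 0]
After 2 (reverse(7, 8)): [6, 4, 3, 1, 5, 2, 7, 0, 8]
After 3 (rotate_left(1, 8, k=4)): [6, 2, 7, 0, 8, 4, 3, 1, 5]
After 4 (rotate_left(6, 8, k=2)): [6, 2, 7, 0, 8, 4, 5, 3, 1]
After 5 (reverse(4, 5)): [6, 2, 7, 0, 4, 8, 5, 3, 1]
After 6 (rotate_left(3, 8, k=4)): [6, 2, 7, 3, 1, 0, 4, 8, 5]
After 7 (reverse(1, 3)): [6, 3, 7, 2, 1, 0, 4, 8, 5]
After 8 (rotate_left(1, 3, k=1)): [6, 7, 2, 3, 1, 0, 4, 8, 5]
After 9 (reverse(7, 8)): [6, 7, 2, 3, 1, 0, 4, 5, 8]

Answer: no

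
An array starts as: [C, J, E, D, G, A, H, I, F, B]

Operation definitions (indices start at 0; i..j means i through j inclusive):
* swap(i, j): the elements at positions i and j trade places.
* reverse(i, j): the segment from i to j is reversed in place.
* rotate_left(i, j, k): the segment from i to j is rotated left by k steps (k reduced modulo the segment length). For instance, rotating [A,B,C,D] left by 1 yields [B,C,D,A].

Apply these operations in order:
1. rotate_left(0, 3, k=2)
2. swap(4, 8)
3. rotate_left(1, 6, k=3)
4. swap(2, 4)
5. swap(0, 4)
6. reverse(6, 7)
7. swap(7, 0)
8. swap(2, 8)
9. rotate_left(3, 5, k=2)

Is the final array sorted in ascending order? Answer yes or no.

Answer: no

Derivation:
After 1 (rotate_left(0, 3, k=2)): [E, D, C, J, G, A, H, I, F, B]
After 2 (swap(4, 8)): [E, D, C, J, F, A, H, I, G, B]
After 3 (rotate_left(1, 6, k=3)): [E, F, A, H, D, C, J, I, G, B]
After 4 (swap(2, 4)): [E, F, D, H, A, C, J, I, G, B]
After 5 (swap(0, 4)): [A, F, D, H, E, C, J, I, G, B]
After 6 (reverse(6, 7)): [A, F, D, H, E, C, I, J, G, B]
After 7 (swap(7, 0)): [J, F, D, H, E, C, I, A, G, B]
After 8 (swap(2, 8)): [J, F, G, H, E, C, I, A, D, B]
After 9 (rotate_left(3, 5, k=2)): [J, F, G, C, H, E, I, A, D, B]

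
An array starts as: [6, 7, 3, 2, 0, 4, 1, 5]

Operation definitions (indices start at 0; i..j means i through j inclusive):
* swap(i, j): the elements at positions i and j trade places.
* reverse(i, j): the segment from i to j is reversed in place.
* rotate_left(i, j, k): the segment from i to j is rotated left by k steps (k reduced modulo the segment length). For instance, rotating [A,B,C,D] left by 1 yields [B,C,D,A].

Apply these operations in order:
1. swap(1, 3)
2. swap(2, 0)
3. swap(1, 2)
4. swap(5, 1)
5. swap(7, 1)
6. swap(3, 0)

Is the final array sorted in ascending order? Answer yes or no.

Answer: no

Derivation:
After 1 (swap(1, 3)): [6, 2, 3, 7, 0, 4, 1, 5]
After 2 (swap(2, 0)): [3, 2, 6, 7, 0, 4, 1, 5]
After 3 (swap(1, 2)): [3, 6, 2, 7, 0, 4, 1, 5]
After 4 (swap(5, 1)): [3, 4, 2, 7, 0, 6, 1, 5]
After 5 (swap(7, 1)): [3, 5, 2, 7, 0, 6, 1, 4]
After 6 (swap(3, 0)): [7, 5, 2, 3, 0, 6, 1, 4]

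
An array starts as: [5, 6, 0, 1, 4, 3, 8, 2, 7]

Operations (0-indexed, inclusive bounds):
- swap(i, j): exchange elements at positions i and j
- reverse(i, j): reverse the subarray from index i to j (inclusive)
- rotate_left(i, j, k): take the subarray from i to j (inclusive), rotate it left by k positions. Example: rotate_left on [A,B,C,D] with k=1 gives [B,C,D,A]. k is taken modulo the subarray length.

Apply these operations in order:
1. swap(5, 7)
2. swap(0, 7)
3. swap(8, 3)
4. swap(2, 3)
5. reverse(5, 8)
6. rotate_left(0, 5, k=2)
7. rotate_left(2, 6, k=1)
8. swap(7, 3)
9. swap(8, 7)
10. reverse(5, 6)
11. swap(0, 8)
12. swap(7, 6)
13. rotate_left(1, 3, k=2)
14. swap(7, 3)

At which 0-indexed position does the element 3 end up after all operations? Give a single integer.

Answer: 0

Derivation:
After 1 (swap(5, 7)): [5, 6, 0, 1, 4, 2, 8, 3, 7]
After 2 (swap(0, 7)): [3, 6, 0, 1, 4, 2, 8, 5, 7]
After 3 (swap(8, 3)): [3, 6, 0, 7, 4, 2, 8, 5, 1]
After 4 (swap(2, 3)): [3, 6, 7, 0, 4, 2, 8, 5, 1]
After 5 (reverse(5, 8)): [3, 6, 7, 0, 4, 1, 5, 8, 2]
After 6 (rotate_left(0, 5, k=2)): [7, 0, 4, 1, 3, 6, 5, 8, 2]
After 7 (rotate_left(2, 6, k=1)): [7, 0, 1, 3, 6, 5, 4, 8, 2]
After 8 (swap(7, 3)): [7, 0, 1, 8, 6, 5, 4, 3, 2]
After 9 (swap(8, 7)): [7, 0, 1, 8, 6, 5, 4, 2, 3]
After 10 (reverse(5, 6)): [7, 0, 1, 8, 6, 4, 5, 2, 3]
After 11 (swap(0, 8)): [3, 0, 1, 8, 6, 4, 5, 2, 7]
After 12 (swap(7, 6)): [3, 0, 1, 8, 6, 4, 2, 5, 7]
After 13 (rotate_left(1, 3, k=2)): [3, 8, 0, 1, 6, 4, 2, 5, 7]
After 14 (swap(7, 3)): [3, 8, 0, 5, 6, 4, 2, 1, 7]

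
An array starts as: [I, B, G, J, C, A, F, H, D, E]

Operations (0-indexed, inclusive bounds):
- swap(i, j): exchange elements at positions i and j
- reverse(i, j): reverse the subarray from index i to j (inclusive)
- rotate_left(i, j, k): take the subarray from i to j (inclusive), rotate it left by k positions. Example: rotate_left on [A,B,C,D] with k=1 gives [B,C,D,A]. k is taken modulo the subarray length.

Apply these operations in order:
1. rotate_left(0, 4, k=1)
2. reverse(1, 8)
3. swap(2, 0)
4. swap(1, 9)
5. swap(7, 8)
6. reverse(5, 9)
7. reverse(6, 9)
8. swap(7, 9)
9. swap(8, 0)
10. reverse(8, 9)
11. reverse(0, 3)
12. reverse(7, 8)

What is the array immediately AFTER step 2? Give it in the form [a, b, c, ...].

After 1 (rotate_left(0, 4, k=1)): [B, G, J, C, I, A, F, H, D, E]
After 2 (reverse(1, 8)): [B, D, H, F, A, I, C, J, G, E]

Answer: [B, D, H, F, A, I, C, J, G, E]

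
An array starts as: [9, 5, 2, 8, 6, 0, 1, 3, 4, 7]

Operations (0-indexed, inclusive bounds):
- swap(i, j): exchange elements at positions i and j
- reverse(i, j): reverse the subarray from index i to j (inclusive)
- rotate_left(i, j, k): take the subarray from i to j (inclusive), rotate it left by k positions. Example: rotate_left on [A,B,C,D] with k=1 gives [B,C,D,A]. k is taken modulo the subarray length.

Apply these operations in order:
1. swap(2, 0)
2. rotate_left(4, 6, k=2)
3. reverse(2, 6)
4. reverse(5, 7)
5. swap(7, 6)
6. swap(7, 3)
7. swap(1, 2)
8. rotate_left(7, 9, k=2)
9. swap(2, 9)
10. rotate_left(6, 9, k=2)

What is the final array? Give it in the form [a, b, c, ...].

After 1 (swap(2, 0)): [2, 5, 9, 8, 6, 0, 1, 3, 4, 7]
After 2 (rotate_left(4, 6, k=2)): [2, 5, 9, 8, 1, 6, 0, 3, 4, 7]
After 3 (reverse(2, 6)): [2, 5, 0, 6, 1, 8, 9, 3, 4, 7]
After 4 (reverse(5, 7)): [2, 5, 0, 6, 1, 3, 9, 8, 4, 7]
After 5 (swap(7, 6)): [2, 5, 0, 6, 1, 3, 8, 9, 4, 7]
After 6 (swap(7, 3)): [2, 5, 0, 9, 1, 3, 8, 6, 4, 7]
After 7 (swap(1, 2)): [2, 0, 5, 9, 1, 3, 8, 6, 4, 7]
After 8 (rotate_left(7, 9, k=2)): [2, 0, 5, 9, 1, 3, 8, 7, 6, 4]
After 9 (swap(2, 9)): [2, 0, 4, 9, 1, 3, 8, 7, 6, 5]
After 10 (rotate_left(6, 9, k=2)): [2, 0, 4, 9, 1, 3, 6, 5, 8, 7]

Answer: [2, 0, 4, 9, 1, 3, 6, 5, 8, 7]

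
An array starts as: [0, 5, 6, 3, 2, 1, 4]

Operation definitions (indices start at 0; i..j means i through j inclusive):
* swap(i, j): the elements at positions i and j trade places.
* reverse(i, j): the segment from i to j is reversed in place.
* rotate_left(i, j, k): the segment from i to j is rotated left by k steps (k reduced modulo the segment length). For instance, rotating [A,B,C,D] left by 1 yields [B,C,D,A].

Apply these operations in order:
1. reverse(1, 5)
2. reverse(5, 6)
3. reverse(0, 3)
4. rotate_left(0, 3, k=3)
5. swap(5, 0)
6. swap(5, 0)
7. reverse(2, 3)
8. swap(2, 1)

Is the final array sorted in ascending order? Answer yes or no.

After 1 (reverse(1, 5)): [0, 1, 2, 3, 6, 5, 4]
After 2 (reverse(5, 6)): [0, 1, 2, 3, 6, 4, 5]
After 3 (reverse(0, 3)): [3, 2, 1, 0, 6, 4, 5]
After 4 (rotate_left(0, 3, k=3)): [0, 3, 2, 1, 6, 4, 5]
After 5 (swap(5, 0)): [4, 3, 2, 1, 6, 0, 5]
After 6 (swap(5, 0)): [0, 3, 2, 1, 6, 4, 5]
After 7 (reverse(2, 3)): [0, 3, 1, 2, 6, 4, 5]
After 8 (swap(2, 1)): [0, 1, 3, 2, 6, 4, 5]

Answer: no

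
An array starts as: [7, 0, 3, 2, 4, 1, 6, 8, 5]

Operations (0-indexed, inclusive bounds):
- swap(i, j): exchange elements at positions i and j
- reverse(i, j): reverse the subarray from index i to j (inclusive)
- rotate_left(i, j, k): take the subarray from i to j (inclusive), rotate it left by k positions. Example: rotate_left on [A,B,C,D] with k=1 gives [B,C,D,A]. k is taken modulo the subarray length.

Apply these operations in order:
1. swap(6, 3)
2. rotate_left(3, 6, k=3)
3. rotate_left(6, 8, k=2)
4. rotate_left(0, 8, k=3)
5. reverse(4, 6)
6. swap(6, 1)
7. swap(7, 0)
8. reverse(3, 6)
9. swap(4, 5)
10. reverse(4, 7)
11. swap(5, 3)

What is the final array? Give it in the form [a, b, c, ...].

After 1 (swap(6, 3)): [7, 0, 3, 6, 4, 1, 2, 8, 5]
After 2 (rotate_left(3, 6, k=3)): [7, 0, 3, 2, 6, 4, 1, 8, 5]
After 3 (rotate_left(6, 8, k=2)): [7, 0, 3, 2, 6, 4, 5, 1, 8]
After 4 (rotate_left(0, 8, k=3)): [2, 6, 4, 5, 1, 8, 7, 0, 3]
After 5 (reverse(4, 6)): [2, 6, 4, 5, 7, 8, 1, 0, 3]
After 6 (swap(6, 1)): [2, 1, 4, 5, 7, 8, 6, 0, 3]
After 7 (swap(7, 0)): [0, 1, 4, 5, 7, 8, 6, 2, 3]
After 8 (reverse(3, 6)): [0, 1, 4, 6, 8, 7, 5, 2, 3]
After 9 (swap(4, 5)): [0, 1, 4, 6, 7, 8, 5, 2, 3]
After 10 (reverse(4, 7)): [0, 1, 4, 6, 2, 5, 8, 7, 3]
After 11 (swap(5, 3)): [0, 1, 4, 5, 2, 6, 8, 7, 3]

Answer: [0, 1, 4, 5, 2, 6, 8, 7, 3]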